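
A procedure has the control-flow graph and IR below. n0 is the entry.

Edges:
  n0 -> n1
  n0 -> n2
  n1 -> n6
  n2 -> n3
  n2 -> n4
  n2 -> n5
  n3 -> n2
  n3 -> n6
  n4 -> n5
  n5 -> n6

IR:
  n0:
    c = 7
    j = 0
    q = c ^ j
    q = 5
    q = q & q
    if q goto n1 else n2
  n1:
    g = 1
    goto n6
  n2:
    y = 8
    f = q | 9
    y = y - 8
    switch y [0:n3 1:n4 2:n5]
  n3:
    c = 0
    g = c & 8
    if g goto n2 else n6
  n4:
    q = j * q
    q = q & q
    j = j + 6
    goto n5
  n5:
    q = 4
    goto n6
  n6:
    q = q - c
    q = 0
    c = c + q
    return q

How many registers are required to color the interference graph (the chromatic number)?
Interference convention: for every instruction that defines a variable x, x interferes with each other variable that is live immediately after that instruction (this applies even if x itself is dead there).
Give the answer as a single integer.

Per-block:
  n0: def={c,j,q} ue=∅
  n1: def={g} ue=∅
  n2: def={f,y} ue={q}
  n3: def={c,g} ue=∅
  n4: def={j,q} ue={j,q}
  n5: def={q} ue=∅
  n6: def={c,q} ue={c,q}

Backward fixpoint:
  live n0: ∅→{c,j,q}
  live n1: {c,q}→{c,q}
  live n2: {c,j,q}→{c,j,q}
  live n3: {j,q}→{c,j,q}
  live n4: {c,j,q}→{c}
  live n5: {c}→{c,q}
  live n6: {c,q}→∅

Interfere edges:
  c: {f,g,j,q,y}
  f: {c,j,q,y}
  g: {c,j,q}
  j: {c,f,g,q,y}
  q: {c,f,g,j,y}
  y: {c,f,j,q}

Chromatic number:
  {c,f,j,q,y} pairwise interfere (5-clique) ⇒ χ ≥ 5
  assign c→r0 f→r3 g→r3 j→r1 q→r2 y→r4 — no edge inside a register ⇒ χ ≤ 5
  χ = 5

Answer: 5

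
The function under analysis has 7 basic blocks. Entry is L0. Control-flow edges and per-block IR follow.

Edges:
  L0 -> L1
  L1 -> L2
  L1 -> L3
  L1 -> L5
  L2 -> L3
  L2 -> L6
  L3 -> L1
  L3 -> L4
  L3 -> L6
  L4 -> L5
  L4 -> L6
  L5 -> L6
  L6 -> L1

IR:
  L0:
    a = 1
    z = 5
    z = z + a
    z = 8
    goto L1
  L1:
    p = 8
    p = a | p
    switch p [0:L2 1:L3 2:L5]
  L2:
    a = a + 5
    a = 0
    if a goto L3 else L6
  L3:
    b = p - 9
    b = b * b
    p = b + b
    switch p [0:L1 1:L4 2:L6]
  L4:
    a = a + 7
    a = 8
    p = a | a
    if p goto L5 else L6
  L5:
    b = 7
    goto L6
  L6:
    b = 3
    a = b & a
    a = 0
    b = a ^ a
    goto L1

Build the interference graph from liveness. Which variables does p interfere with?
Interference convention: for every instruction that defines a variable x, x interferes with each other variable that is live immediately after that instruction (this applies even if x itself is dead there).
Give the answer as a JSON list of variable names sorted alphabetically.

def/use:
  L0: {a,z} / ∅
  L1: {p} / {a}
  L2: {a} / {a}
  L3: {b,p} / {p}
  L4: {a,p} / {a}
  L5: {b} / ∅
  L6: {a,b} / {a}

Live sets:
  L0 li=∅ lo={a}
  L1 li={a} lo={a,p}
  L2 li={a,p} lo={a,p}
  L3 li={a,p} lo={a}
  L4 li={a} lo={a}
  L5 li={a} lo={a}
  L6 li={a} lo={a}

Interference:
  a↔{b,p,z}
  b↔{a}
  p↔{a}
  z↔{a}

N(p) = ["a"]

Answer: ["a"]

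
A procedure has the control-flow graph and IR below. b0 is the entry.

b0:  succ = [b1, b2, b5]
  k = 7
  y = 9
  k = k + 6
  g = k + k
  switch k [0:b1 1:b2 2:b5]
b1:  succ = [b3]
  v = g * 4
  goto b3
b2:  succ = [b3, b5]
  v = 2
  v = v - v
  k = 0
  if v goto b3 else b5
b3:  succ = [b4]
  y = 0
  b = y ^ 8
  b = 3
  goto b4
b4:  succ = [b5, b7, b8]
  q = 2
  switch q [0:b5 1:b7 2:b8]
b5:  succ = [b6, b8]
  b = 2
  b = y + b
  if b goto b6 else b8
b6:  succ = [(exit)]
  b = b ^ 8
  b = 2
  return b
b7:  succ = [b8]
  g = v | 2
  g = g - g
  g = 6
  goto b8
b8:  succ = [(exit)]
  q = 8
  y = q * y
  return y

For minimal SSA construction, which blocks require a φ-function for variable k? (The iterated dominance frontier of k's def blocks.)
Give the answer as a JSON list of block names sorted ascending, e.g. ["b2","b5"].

idom tree: b1←b0 b2←b0 b3←b0 b4←b3 b5←b0 b6←b5 b7←b4 b8←b0
Dom∩ at merges:
  b3: preds {b1,b2}: {b0,b1} ∩ {b0,b2} = {b0}; idom=b0
  b5: preds {b0,b2,b4}: {b0} ∩ {b0,b2} ∩ {b0,b3,b4} = {b0}; idom=b0
  b8: preds {b4,b5,b7}: {b0,b3,b4} ∩ {b0,b5} ∩ {b0,b3,b4,b7} = {b0}; idom=b0

Frontier:
  b3←b1: walk b1 to b0
  b3←b2: walk b2 to b0
  b5←b0: walk · to b0
  b5←b2: walk b2 to b0
  b5←b4: walk b4→b3 to b0
  b8←b4: walk b4→b3 to b0
  b8←b5: walk b5 to b0
  b8←b7: walk b7→b4→b3 to b0
  DF(b0)=∅
  DF(b1)={b3}
  DF(b2)={b3,b5}
  DF(b3)={b5,b8}
  DF(b4)={b5,b8}
  DF(b5)={b8}
  DF(b6)=∅
  DF(b7)={b8}
  DF(b8)=∅

φ for k: defs {b0,b2}
  DF⁺ = {b3,b5,b8}

Answer: ["b3", "b5", "b8"]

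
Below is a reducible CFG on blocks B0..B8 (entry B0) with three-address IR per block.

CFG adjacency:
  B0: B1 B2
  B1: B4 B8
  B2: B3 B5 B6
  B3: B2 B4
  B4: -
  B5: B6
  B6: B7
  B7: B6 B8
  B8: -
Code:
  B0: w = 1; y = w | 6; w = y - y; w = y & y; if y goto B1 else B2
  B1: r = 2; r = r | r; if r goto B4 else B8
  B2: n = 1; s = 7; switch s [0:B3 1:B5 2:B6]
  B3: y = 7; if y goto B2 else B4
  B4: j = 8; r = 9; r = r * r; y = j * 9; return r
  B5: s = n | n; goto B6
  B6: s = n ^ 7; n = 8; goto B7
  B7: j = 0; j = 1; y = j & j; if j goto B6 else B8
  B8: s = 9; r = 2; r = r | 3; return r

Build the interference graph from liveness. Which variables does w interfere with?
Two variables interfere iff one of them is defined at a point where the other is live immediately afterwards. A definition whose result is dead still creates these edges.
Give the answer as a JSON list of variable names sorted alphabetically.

Answer: ["y"]

Working:
def/use:
  B0 def {w,y} use ∅
  B1 def {r} use ∅
  B2 def {n,s} use ∅
  B3 def {y} use ∅
  B4 def {j,r,y} use ∅
  B5 def {s} use {n}
  B6 def {n,s} use {n}
  B7 def {j,y} use ∅
  B8 def {r,s} use ∅

Backward fixpoint:
  B0 li=∅ lo=∅
  B1 li=∅ lo=∅
  B2 li=∅ lo={n}
  B3 li=∅ lo=∅
  B4 li=∅ lo=∅
  B5 li={n} lo={n}
  B6 li={n} lo={n}
  B7 li={n} lo={n}
  B8 li=∅ lo=∅

Interfere edges:
  j↔{n,r,y}
  n↔{j,s,y}
  r↔{j,y}
  s↔{n}
  w↔{y}
  y↔{j,n,r,w}

N(w) = ["y"]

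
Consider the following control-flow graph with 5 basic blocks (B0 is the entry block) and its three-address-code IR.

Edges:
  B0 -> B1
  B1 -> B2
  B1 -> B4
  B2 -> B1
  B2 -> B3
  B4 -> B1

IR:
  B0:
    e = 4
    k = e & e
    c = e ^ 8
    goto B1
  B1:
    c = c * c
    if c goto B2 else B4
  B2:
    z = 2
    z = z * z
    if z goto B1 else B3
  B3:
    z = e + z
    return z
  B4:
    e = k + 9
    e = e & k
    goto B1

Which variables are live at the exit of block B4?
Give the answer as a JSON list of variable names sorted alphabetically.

Block summaries:
  B0: def={c,e,k} ue=∅
  B1: def={c} ue={c}
  B2: def={z} ue=∅
  B3: def={z} ue={e,z}
  B4: def={e} ue={k}

Liveness:
  B0 li=∅ lo={c,e,k}
  B1 li={c,e,k} lo={c,e,k}
  B2 li={c,e,k} lo={c,e,k,z}
  B3 li={e,z} lo=∅
  B4 li={c,k} lo={c,e,k}

live-out(B4) = ["c", "e", "k"]

Answer: ["c", "e", "k"]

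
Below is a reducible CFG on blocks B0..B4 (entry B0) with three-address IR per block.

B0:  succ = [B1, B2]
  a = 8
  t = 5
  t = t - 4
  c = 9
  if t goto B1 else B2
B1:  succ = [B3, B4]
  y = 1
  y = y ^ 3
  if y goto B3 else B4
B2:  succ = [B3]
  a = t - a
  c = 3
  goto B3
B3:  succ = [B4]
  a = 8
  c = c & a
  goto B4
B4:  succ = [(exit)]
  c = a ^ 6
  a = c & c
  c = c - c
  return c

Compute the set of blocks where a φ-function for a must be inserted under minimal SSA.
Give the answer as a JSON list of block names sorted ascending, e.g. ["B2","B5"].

idom tree: B1←B0 B2←B0 B3←B0 B4←B0
Join-block Dom:
  B3: preds {B1,B2}: {B0,B1} ∩ {B0,B2} = {B0}; idom=B0
  B4: preds {B1,B3}: {B0,B1} ∩ {B0,B3} = {B0}; idom=B0

DF walk-up:
  join B3 pred B1: B1 stop@B0
  join B3 pred B2: B2 stop@B0
  join B4 pred B1: B1 stop@B0
  join B4 pred B3: B3 stop@B0
  B0: DF=∅
  B1: DF={B3,B4}
  B2: DF={B3}
  B3: DF={B4}
  B4: DF=∅

φ for a: defs {B0,B2,B3,B4}
  DF⁺ = {B3,B4}

Answer: ["B3", "B4"]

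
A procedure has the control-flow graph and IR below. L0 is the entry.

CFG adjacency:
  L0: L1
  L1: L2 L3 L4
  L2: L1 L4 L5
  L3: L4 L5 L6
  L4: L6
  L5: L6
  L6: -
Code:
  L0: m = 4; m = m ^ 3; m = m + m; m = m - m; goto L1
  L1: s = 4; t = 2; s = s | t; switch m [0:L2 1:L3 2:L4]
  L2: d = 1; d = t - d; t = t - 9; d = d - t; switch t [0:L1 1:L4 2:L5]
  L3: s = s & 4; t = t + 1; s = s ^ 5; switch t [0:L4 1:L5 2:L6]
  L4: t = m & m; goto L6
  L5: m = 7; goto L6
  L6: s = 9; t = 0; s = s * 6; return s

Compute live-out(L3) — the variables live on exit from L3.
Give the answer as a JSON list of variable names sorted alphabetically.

Per-block:
  L0: def={m} ue=∅
  L1: def={s,t} ue={m}
  L2: def={d,t} ue={t}
  L3: def={s,t} ue={s,t}
  L4: def={t} ue={m}
  L5: def={m} ue=∅
  L6: def={s,t} ue=∅

Live sets:
  L0 li=∅ lo={m}
  L1 li={m} lo={m,s,t}
  L2 li={m,t} lo={m}
  L3 li={m,s,t} lo={m}
  L4 li={m} lo=∅
  L5 li=∅ lo=∅
  L6 li=∅ lo=∅

live-out(L3) = ["m"]

Answer: ["m"]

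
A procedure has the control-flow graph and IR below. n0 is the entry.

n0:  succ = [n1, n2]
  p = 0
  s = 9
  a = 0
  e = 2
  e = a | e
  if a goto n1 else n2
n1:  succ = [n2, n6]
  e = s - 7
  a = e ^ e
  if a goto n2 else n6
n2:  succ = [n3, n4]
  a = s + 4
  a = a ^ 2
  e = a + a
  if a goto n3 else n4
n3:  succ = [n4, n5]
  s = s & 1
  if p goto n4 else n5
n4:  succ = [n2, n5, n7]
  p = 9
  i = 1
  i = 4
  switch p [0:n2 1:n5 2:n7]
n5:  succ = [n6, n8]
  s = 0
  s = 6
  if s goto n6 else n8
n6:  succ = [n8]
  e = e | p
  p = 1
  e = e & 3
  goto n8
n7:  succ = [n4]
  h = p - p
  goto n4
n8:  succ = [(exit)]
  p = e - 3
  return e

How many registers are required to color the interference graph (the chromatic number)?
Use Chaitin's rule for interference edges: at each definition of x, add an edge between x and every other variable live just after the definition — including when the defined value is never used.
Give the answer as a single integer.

Per-block:
  n0: def={a,e,p,s} ue=∅
  n1: def={a,e} ue={s}
  n2: def={a,e} ue={s}
  n3: def={s} ue={p,s}
  n4: def={i,p} ue=∅
  n5: def={s} ue=∅
  n6: def={e,p} ue={e,p}
  n7: def={h} ue={p}
  n8: def={p} ue={e}

Backward fixpoint:
  n0 li=∅ lo={p,s}
  n1 li={p,s} lo={e,p,s}
  n2 li={p,s} lo={e,p,s}
  n3 li={e,p,s} lo={e,p,s}
  n4 li={e,s} lo={e,p,s}
  n5 li={e,p} lo={e,p}
  n6 li={e,p} lo={e}
  n7 li={e,p,s} lo={e,s}
  n8 li={e} lo=∅

Interfere edges:
  a↔{e,p,s}
  e↔{a,h,i,p,s}
  h↔{e,s}
  i↔{e,p,s}
  p↔{a,e,i,s}
  s↔{a,e,h,i,p}

Chromatic number:
  {a,e,p,s} pairwise interfere (4-clique) ⇒ χ ≥ 4
  4-colouring: R0={e}  R1={s}  R2={h,p}  R3={a,i}
  χ = 4

Answer: 4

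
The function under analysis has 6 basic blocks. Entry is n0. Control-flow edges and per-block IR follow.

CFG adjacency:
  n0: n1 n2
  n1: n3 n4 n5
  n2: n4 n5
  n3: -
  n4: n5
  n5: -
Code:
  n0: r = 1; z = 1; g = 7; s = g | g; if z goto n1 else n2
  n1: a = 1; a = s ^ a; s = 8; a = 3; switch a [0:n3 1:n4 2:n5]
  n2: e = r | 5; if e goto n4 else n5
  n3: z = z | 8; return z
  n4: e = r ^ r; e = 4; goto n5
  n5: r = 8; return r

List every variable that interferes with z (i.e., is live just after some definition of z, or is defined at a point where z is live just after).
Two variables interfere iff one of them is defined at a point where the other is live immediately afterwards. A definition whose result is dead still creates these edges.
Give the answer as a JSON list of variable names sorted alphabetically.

def/use:
  n0 def {g,r,s,z} use ∅
  n1 def {a,s} use {s}
  n2 def {e} use {r}
  n3 def {z} use {z}
  n4 def {e} use {r}
  n5 def {r} use ∅

Live sets:
  n0: in=∅ out={r,s,z}
  n1: in={r,s,z} out={r,z}
  n2: in={r} out={r}
  n3: in={z} out=∅
  n4: in={r} out=∅
  n5: in=∅ out=∅

Conflict graph:
  a↔{r,s,z}
  e↔{r}
  g↔{r,z}
  r↔{a,e,g,s,z}
  s↔{a,r,z}
  z↔{a,g,r,s}

N(z) = ["a", "g", "r", "s"]

Answer: ["a", "g", "r", "s"]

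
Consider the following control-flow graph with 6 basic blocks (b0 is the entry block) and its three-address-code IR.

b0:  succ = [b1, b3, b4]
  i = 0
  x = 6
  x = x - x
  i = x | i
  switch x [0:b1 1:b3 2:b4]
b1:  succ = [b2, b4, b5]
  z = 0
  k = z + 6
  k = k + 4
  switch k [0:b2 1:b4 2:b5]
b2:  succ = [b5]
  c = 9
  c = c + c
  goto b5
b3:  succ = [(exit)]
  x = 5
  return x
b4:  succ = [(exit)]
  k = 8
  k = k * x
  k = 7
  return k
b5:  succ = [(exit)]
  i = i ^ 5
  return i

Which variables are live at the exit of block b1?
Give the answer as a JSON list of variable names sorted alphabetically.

Answer: ["i", "x"]

Analysis:
Block summaries:
  b0: def={i,x} ue=∅
  b1: def={k,z} ue=∅
  b2: def={c} ue=∅
  b3: def={x} ue=∅
  b4: def={k} ue={x}
  b5: def={i} ue={i}

Liveness:
  b0 li=∅ lo={i,x}
  b1 li={i,x} lo={i,x}
  b2 li={i} lo={i}
  b3 li=∅ lo=∅
  b4 li={x} lo=∅
  b5 li={i} lo=∅

live-out(b1) = ["i", "x"]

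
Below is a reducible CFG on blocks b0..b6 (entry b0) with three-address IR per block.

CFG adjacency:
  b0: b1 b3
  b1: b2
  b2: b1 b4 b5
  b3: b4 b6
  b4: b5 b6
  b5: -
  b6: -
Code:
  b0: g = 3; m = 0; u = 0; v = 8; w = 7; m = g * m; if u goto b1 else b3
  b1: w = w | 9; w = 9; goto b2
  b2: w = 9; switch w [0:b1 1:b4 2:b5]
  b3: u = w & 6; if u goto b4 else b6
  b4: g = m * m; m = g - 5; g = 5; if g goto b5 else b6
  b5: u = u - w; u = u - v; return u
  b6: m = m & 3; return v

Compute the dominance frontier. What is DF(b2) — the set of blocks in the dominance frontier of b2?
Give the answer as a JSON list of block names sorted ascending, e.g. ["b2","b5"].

idom tree: b1←b0 b2←b1 b3←b0 b4←b0 b5←b0 b6←b0
Join-block Dom:
  b1: preds {b0,b2}: {b0} ∩ {b0,b1,b2} = {b0}; idom=b0
  b4: preds {b2,b3}: {b0,b1,b2} ∩ {b0,b3} = {b0}; idom=b0
  b5: preds {b2,b4}: {b0,b1,b2} ∩ {b0,b4} = {b0}; idom=b0
  b6: preds {b3,b4}: {b0,b3} ∩ {b0,b4} = {b0}; idom=b0

Frontier:
  b1←b0: walk · to b0
  b1←b2: walk b2→b1 to b0
  b4←b2: walk b2→b1 to b0
  b4←b3: walk b3 to b0
  b5←b2: walk b2→b1 to b0
  b5←b4: walk b4 to b0
  b6←b3: walk b3 to b0
  b6←b4: walk b4 to b0
  b0 → ∅
  b1 → {b1,b4,b5}
  b2 → {b1,b4,b5}
  b3 → {b4,b6}
  b4 → {b5,b6}
  b5 → ∅
  b6 → ∅

DF(b2) = ["b1", "b4", "b5"]

Answer: ["b1", "b4", "b5"]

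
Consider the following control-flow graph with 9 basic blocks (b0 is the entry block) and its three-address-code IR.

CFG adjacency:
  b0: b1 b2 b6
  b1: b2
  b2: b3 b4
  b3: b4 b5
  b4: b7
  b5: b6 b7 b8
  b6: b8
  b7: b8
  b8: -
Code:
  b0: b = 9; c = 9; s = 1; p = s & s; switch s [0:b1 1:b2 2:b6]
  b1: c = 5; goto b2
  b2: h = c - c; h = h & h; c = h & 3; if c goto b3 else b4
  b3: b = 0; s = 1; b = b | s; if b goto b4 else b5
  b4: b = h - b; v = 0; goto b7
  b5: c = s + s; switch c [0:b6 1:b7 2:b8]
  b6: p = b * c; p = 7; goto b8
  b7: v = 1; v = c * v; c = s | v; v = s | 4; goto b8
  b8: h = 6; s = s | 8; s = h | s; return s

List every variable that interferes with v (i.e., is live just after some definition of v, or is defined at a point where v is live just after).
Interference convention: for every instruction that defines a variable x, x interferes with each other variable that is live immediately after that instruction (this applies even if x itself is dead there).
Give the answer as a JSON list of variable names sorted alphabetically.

def/use:
  b0: def={b,c,p,s} ue=∅
  b1: def={c} ue=∅
  b2: def={c,h} ue={c}
  b3: def={b,s} ue=∅
  b4: def={b,v} ue={b,h}
  b5: def={c} ue={s}
  b6: def={p} ue={b,c}
  b7: def={c,v} ue={c,s}
  b8: def={h,s} ue={s}

Live sets:
  b0 li=∅ lo={b,c,s}
  b1 li={b,s} lo={b,c,s}
  b2 li={b,c,s} lo={b,c,h,s}
  b3 li={c,h} lo={b,c,h,s}
  b4 li={b,c,h,s} lo={c,s}
  b5 li={b,s} lo={b,c,s}
  b6 li={b,c,s} lo={s}
  b7 li={c,s} lo={s}
  b8 li={s} lo=∅

Interfere edges:
  b: {c,h,p,s}
  c: {b,h,p,s,v}
  h: {b,c,s}
  p: {b,c,s}
  s: {b,c,h,p,v}
  v: {c,s}

N(v) = ["c", "s"]

Answer: ["c", "s"]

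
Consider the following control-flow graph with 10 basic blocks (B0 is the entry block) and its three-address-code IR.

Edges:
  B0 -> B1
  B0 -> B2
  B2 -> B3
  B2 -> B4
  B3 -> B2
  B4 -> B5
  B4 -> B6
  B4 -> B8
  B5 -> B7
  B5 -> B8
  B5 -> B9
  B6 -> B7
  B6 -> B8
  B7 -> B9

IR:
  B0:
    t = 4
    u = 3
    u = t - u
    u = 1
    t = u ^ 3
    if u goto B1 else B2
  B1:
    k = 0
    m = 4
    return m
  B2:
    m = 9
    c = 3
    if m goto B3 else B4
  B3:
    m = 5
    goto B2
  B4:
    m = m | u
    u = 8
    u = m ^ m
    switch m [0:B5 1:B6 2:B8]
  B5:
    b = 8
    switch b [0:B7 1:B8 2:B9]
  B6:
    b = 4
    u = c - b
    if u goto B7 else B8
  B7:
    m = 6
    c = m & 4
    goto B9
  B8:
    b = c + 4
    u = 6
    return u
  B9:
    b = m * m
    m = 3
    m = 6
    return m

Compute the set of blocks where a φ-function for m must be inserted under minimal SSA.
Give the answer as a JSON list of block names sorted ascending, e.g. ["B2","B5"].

idom tree: B1←B0 B2←B0 B3←B2 B4←B2 B5←B4 B6←B4 B7←B4 B8←B4 B9←B4
Dom at joins:
  B2: preds {B0,B3}: {B0} ∩ {B0,B2,B3} = {B0}; idom=B0
  B7: preds {B5,B6}: {B0,B2,B4,B5} ∩ {B0,B2,B4,B6} = {B0,B2,B4}; idom=B4
  B8: preds {B4,B5,B6}: {B0,B2,B4} ∩ {B0,B2,B4,B5} ∩ {B0,B2,B4,B6} = {B0,B2,B4}; idom=B4
  B9: preds {B5,B7}: {B0,B2,B4,B5} ∩ {B0,B2,B4,B7} = {B0,B2,B4}; idom=B4

Frontier:
  B2←B0: walk · to B0
  B2←B3: walk B3→B2 to B0
  B7←B5: walk B5 to B4
  B7←B6: walk B6 to B4
  B8←B4: walk · to B4
  B8←B5: walk B5 to B4
  B8←B6: walk B6 to B4
  B9←B5: walk B5 to B4
  B9←B7: walk B7 to B4
  B0 → ∅
  B1 → ∅
  B2 → {B2}
  B3 → {B2}
  B4 → ∅
  B5 → {B7,B8,B9}
  B6 → {B7,B8}
  B7 → {B9}
  B8 → ∅
  B9 → ∅

φ for m: defs {B1,B2,B3,B4,B7,B9}
  DF⁺ = {B2,B9}

Answer: ["B2", "B9"]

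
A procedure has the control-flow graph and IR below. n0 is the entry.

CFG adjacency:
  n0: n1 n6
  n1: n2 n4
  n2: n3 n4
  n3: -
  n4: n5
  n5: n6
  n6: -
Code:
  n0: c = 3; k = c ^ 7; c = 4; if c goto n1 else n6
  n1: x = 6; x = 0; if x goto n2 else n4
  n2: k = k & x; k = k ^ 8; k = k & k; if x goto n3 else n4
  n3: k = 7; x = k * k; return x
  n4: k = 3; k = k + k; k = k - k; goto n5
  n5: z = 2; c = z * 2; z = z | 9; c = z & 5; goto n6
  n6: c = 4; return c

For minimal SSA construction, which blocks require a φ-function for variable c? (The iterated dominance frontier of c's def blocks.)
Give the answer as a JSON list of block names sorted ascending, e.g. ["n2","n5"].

Answer: ["n6"]

Working:
idom tree: n1←n0 n2←n1 n3←n2 n4←n1 n5←n4 n6←n0
Dom at joins:
  n4: preds {n1,n2}: {n0,n1} ∩ {n0,n1,n2} = {n0,n1}; idom=n1
  n6: preds {n0,n5}: {n0} ∩ {n0,n1,n4,n5} = {n0}; idom=n0

Frontier:
  n4←n1: walk · to n1
  n4←n2: walk n2 to n1
  n6←n0: walk · to n0
  n6←n5: walk n5→n4→n1 to n0
  DF(n0)=∅
  DF(n1)={n6}
  DF(n2)={n4}
  DF(n3)=∅
  DF(n4)={n6}
  DF(n5)={n6}
  DF(n6)=∅

φ for c: defs {n0,n5,n6}
  DF⁺ = {n6}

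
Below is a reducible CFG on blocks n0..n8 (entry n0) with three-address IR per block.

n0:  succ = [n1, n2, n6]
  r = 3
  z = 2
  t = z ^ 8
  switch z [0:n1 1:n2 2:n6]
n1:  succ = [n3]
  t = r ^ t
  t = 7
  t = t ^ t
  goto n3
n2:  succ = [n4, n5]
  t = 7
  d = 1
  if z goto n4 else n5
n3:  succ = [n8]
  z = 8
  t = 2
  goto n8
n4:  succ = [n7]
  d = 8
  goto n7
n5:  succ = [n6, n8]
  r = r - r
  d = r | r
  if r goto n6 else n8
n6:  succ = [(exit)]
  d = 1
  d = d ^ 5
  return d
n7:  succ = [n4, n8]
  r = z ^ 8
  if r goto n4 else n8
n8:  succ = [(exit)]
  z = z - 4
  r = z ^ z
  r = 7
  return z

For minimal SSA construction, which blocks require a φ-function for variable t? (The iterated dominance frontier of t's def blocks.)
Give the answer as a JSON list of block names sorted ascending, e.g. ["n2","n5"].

idom tree: n1←n0 n2←n0 n3←n1 n4←n2 n5←n2 n6←n0 n7←n4 n8←n0
Dom∩ at merges:
  n4: preds {n2,n7}: {n0,n2} ∩ {n0,n2,n4,n7} = {n0,n2}; idom=n2
  n6: preds {n0,n5}: {n0} ∩ {n0,n2,n5} = {n0}; idom=n0
  n8: preds {n3,n5,n7}: {n0,n1,n3} ∩ {n0,n2,n5} ∩ {n0,n2,n4,n7} = {n0}; idom=n0

Frontier:
  n4←n2: walk · to n2
  n4←n7: walk n7→n4 to n2
  n6←n0: walk · to n0
  n6←n5: walk n5→n2 to n0
  n8←n3: walk n3→n1 to n0
  n8←n5: walk n5→n2 to n0
  n8←n7: walk n7→n4→n2 to n0
  DF(n0)=∅
  DF(n1)={n8}
  DF(n2)={n6,n8}
  DF(n3)={n8}
  DF(n4)={n4,n8}
  DF(n5)={n6,n8}
  DF(n6)=∅
  DF(n7)={n4,n8}
  DF(n8)=∅

φ for t: defs {n0,n1,n2,n3}
  DF⁺ = {n6,n8}

Answer: ["n6", "n8"]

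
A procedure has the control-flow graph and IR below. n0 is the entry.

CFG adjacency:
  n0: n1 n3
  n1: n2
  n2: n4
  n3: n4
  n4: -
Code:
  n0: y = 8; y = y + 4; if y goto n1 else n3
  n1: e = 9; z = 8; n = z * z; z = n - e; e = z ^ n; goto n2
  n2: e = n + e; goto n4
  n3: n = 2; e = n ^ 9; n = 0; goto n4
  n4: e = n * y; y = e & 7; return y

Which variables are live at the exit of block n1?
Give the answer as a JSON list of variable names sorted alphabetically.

Answer: ["e", "n", "y"]

Working:
Block summaries:
  n0: def={y} ue=∅
  n1: def={e,n,z} ue=∅
  n2: def={e} ue={e,n}
  n3: def={e,n} ue=∅
  n4: def={e,y} ue={n,y}

Liveness:
  n0 li=∅ lo={y}
  n1 li={y} lo={e,n,y}
  n2 li={e,n,y} lo={n,y}
  n3 li={y} lo={n,y}
  n4 li={n,y} lo=∅

live-out(n1) = ["e", "n", "y"]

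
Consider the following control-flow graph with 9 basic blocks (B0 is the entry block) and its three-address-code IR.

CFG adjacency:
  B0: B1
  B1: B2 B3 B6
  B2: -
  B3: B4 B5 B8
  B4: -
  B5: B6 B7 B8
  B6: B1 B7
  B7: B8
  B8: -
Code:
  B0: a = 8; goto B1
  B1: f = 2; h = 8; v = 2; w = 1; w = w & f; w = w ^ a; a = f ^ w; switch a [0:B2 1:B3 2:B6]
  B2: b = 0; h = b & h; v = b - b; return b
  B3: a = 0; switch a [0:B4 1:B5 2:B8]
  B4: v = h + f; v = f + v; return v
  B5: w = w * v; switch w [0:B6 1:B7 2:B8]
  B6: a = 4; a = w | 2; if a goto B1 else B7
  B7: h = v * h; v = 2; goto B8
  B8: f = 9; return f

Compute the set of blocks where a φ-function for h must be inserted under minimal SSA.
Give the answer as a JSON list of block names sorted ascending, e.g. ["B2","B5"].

idom tree: B1←B0 B2←B1 B3←B1 B4←B3 B5←B3 B6←B1 B7←B1 B8←B1
Dom at joins:
  B1: preds {B0,B6}: {B0} ∩ {B0,B1,B6} = {B0}; idom=B0
  B6: preds {B1,B5}: {B0,B1} ∩ {B0,B1,B3,B5} = {B0,B1}; idom=B1
  B7: preds {B5,B6}: {B0,B1,B3,B5} ∩ {B0,B1,B6} = {B0,B1}; idom=B1
  B8: preds {B3,B5,B7}: {B0,B1,B3} ∩ {B0,B1,B3,B5} ∩ {B0,B1,B7} = {B0,B1}; idom=B1

Frontier:
  B1←B0: walk · to B0
  B1←B6: walk B6→B1 to B0
  B6←B1: walk · to B1
  B6←B5: walk B5→B3 to B1
  B7←B5: walk B5→B3 to B1
  B7←B6: walk B6 to B1
  B8←B3: walk B3 to B1
  B8←B5: walk B5→B3 to B1
  B8←B7: walk B7 to B1
  DF(B0)=∅
  DF(B1)={B1}
  DF(B2)=∅
  DF(B3)={B6,B7,B8}
  DF(B4)=∅
  DF(B5)={B6,B7,B8}
  DF(B6)={B1,B7}
  DF(B7)={B8}
  DF(B8)=∅

φ for h: defs {B1,B2,B7}
  DF⁺ = {B1,B8}

Answer: ["B1", "B8"]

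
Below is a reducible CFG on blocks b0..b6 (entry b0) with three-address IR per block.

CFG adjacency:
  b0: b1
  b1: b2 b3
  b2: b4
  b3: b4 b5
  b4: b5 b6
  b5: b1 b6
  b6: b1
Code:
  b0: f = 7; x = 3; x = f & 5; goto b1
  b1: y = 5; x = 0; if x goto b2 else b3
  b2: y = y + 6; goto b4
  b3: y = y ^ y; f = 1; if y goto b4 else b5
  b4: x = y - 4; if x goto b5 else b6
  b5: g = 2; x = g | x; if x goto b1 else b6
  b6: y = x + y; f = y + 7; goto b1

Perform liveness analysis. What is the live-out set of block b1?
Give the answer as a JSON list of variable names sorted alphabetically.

Block summaries:
  b0: {f,x} / ∅
  b1: {x,y} / ∅
  b2: {y} / {y}
  b3: {f,y} / {y}
  b4: {x} / {y}
  b5: {g,x} / {x}
  b6: {f,y} / {x,y}

Backward fixpoint:
  live b0: ∅→∅
  live b1: ∅→{x,y}
  live b2: {y}→{y}
  live b3: {x,y}→{x,y}
  live b4: {y}→{x,y}
  live b5: {x,y}→{x,y}
  live b6: {x,y}→∅

live-out(b1) = ["x", "y"]

Answer: ["x", "y"]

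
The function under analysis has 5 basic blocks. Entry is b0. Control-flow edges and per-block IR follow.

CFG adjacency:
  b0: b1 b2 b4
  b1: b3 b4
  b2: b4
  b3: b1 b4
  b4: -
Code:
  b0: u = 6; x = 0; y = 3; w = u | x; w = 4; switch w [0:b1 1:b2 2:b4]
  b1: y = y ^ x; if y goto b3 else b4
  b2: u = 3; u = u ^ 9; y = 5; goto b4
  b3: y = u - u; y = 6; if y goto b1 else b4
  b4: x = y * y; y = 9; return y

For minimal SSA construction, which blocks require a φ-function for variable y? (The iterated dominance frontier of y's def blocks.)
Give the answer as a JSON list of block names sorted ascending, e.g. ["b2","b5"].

idom tree: b1←b0 b2←b0 b3←b1 b4←b0
Dom∩ at merges:
  b1: preds {b0,b3}: {b0} ∩ {b0,b1,b3} = {b0}; idom=b0
  b4: preds {b0,b1,b2,b3}: {b0} ∩ {b0,b1} ∩ {b0,b2} ∩ {b0,b1,b3} = {b0}; idom=b0

DF walk-up:
  b1←b0: walk · to b0
  b1←b3: walk b3→b1 to b0
  b4←b0: walk · to b0
  b4←b1: walk b1 to b0
  b4←b2: walk b2 to b0
  b4←b3: walk b3→b1 to b0
  DF(b0)=∅
  DF(b1)={b1,b4}
  DF(b2)={b4}
  DF(b3)={b1,b4}
  DF(b4)=∅

φ for y: defs {b0,b1,b2,b3,b4}
  DF⁺ = {b1,b4}

Answer: ["b1", "b4"]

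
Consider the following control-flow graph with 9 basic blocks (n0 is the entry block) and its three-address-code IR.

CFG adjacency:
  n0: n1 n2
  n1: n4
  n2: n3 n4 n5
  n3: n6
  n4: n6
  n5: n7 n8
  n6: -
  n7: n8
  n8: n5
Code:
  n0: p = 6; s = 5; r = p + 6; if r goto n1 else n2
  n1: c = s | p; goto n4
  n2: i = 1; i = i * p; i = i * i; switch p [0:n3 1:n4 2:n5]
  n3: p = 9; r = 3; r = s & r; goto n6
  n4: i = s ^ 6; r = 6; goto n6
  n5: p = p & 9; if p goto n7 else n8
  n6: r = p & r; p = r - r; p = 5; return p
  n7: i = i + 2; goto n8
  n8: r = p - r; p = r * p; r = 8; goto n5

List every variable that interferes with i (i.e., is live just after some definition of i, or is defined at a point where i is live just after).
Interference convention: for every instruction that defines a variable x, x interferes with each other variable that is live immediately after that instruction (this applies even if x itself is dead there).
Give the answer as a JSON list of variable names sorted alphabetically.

def/use:
  n0 def {p,r,s} use ∅
  n1 def {c} use {p,s}
  n2 def {i} use {p}
  n3 def {p,r} use {s}
  n4 def {i,r} use {s}
  n5 def {p} use {p}
  n6 def {p,r} use {p,r}
  n7 def {i} use {i}
  n8 def {p,r} use {p,r}

Liveness:
  n0: in=∅ out={p,r,s}
  n1: in={p,s} out={p,s}
  n2: in={p,r,s} out={i,p,r,s}
  n3: in={s} out={p,r}
  n4: in={p,s} out={p,r}
  n5: in={i,p,r} out={i,p,r}
  n6: in={p,r} out=∅
  n7: in={i,p,r} out={i,p,r}
  n8: in={i,p,r} out={i,p,r}

Interference:
  c — {p,s}
  i — {p,r,s}
  p — {c,i,r,s}
  r — {i,p,s}
  s — {c,i,p,r}

N(i) = ["p", "r", "s"]

Answer: ["p", "r", "s"]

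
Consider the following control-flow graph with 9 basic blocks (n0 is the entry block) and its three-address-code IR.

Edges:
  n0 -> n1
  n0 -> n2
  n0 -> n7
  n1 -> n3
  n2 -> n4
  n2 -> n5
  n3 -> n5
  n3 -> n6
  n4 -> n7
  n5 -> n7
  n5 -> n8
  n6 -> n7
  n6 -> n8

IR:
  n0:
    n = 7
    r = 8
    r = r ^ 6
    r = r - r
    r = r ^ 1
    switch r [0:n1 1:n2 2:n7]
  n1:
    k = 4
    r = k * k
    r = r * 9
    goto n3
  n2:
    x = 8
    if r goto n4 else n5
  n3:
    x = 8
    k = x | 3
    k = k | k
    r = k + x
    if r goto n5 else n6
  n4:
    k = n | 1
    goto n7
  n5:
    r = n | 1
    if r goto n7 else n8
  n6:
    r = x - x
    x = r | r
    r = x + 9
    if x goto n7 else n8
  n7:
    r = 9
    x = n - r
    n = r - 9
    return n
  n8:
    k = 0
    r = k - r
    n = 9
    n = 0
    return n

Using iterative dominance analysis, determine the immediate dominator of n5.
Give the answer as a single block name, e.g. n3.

Answer: n0

Derivation:
idom tree: n1←n0 n2←n0 n3←n1 n4←n2 n5←n0 n6←n3 n7←n0 n8←n0
Join-block Dom:
  n5: preds {n2,n3}: {n0,n2} ∩ {n0,n1,n3} = {n0}; idom=n0
  n7: preds {n0,n4,n5,n6}: {n0} ∩ {n0,n2,n4} ∩ {n0,n5} ∩ {n0,n1,n3,n6} = {n0}; idom=n0
  n8: preds {n5,n6}: {n0,n5} ∩ {n0,n1,n3,n6} = {n0}; idom=n0

idom(n5) = n0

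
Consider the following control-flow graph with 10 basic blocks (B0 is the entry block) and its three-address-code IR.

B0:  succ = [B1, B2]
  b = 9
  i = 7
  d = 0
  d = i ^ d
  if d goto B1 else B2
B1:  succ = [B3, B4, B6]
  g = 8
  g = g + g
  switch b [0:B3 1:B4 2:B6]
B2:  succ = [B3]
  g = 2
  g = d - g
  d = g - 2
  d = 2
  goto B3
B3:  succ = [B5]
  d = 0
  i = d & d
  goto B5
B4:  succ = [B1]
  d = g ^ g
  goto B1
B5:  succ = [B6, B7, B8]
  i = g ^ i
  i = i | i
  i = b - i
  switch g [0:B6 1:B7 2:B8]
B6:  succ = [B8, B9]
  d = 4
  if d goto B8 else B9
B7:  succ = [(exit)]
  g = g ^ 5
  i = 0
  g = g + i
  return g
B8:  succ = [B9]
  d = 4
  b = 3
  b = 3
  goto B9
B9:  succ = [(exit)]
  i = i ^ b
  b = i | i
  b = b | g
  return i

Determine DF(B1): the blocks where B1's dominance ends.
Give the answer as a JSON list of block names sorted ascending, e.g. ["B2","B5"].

Answer: ["B1", "B3", "B6"]

Working:
idom tree: B1←B0 B2←B0 B3←B0 B4←B1 B5←B3 B6←B0 B7←B5 B8←B0 B9←B0
Dom∩ at merges:
  B1: preds {B0,B4}: {B0} ∩ {B0,B1,B4} = {B0}; idom=B0
  B3: preds {B1,B2}: {B0,B1} ∩ {B0,B2} = {B0}; idom=B0
  B6: preds {B1,B5}: {B0,B1} ∩ {B0,B3,B5} = {B0}; idom=B0
  B8: preds {B5,B6}: {B0,B3,B5} ∩ {B0,B6} = {B0}; idom=B0
  B9: preds {B6,B8}: {B0,B6} ∩ {B0,B8} = {B0}; idom=B0

DF walk-up:
  B1←B0: walk · to B0
  B1←B4: walk B4→B1 to B0
  B3←B1: walk B1 to B0
  B3←B2: walk B2 to B0
  B6←B1: walk B1 to B0
  B6←B5: walk B5→B3 to B0
  B8←B5: walk B5→B3 to B0
  B8←B6: walk B6 to B0
  B9←B6: walk B6 to B0
  B9←B8: walk B8 to B0
  B0 → ∅
  B1 → {B1,B3,B6}
  B2 → {B3}
  B3 → {B6,B8}
  B4 → {B1}
  B5 → {B6,B8}
  B6 → {B8,B9}
  B7 → ∅
  B8 → {B9}
  B9 → ∅

DF(B1) = ["B1", "B3", "B6"]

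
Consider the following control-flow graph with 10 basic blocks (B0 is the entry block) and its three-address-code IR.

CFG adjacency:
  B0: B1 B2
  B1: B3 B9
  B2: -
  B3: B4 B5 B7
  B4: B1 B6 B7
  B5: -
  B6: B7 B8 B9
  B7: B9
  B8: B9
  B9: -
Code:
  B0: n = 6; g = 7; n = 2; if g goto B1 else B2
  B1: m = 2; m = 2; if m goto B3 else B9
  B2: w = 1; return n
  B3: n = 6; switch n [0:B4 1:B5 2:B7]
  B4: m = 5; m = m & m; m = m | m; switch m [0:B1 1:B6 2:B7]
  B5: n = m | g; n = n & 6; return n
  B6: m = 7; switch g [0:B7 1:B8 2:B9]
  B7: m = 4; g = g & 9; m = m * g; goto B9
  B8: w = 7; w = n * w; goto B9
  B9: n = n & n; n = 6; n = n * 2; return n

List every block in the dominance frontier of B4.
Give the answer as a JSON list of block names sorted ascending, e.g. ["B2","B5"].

idom tree: B1←B0 B2←B0 B3←B1 B4←B3 B5←B3 B6←B4 B7←B3 B8←B6 B9←B1
Join-block Dom:
  B1: preds {B0,B4}: {B0} ∩ {B0,B1,B3,B4} = {B0}; idom=B0
  B7: preds {B3,B4,B6}: {B0,B1,B3} ∩ {B0,B1,B3,B4} ∩ {B0,B1,B3,B4,B6} = {B0,B1,B3}; idom=B3
  B9: preds {B1,B6,B7,B8}: {B0,B1} ∩ {B0,B1,B3,B4,B6} ∩ {B0,B1,B3,B7} ∩ {B0,B1,B3,B4,B6,B8} = {B0,B1}; idom=B1

DF derivation:
  B1←B0: walk · to B0
  B1←B4: walk B4→B3→B1 to B0
  B7←B3: walk · to B3
  B7←B4: walk B4 to B3
  B7←B6: walk B6→B4 to B3
  B9←B1: walk · to B1
  B9←B6: walk B6→B4→B3 to B1
  B9←B7: walk B7→B3 to B1
  B9←B8: walk B8→B6→B4→B3 to B1
  B0 → ∅
  B1 → {B1}
  B2 → ∅
  B3 → {B1,B9}
  B4 → {B1,B7,B9}
  B5 → ∅
  B6 → {B7,B9}
  B7 → {B9}
  B8 → {B9}
  B9 → ∅

DF(B4) = ["B1", "B7", "B9"]

Answer: ["B1", "B7", "B9"]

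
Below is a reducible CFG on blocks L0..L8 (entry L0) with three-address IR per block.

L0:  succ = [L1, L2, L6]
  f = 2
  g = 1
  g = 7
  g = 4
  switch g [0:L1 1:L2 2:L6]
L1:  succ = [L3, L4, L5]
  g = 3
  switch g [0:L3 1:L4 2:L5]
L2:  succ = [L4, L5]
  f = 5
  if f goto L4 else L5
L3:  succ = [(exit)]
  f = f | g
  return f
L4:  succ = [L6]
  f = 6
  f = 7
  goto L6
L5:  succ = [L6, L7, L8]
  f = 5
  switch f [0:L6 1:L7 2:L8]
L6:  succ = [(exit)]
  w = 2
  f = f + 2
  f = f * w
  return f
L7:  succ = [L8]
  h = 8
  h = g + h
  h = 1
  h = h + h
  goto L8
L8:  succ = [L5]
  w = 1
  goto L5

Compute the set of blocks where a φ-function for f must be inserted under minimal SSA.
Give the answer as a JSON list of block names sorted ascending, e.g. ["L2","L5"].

idom tree: L1←L0 L2←L0 L3←L1 L4←L0 L5←L0 L6←L0 L7←L5 L8←L5
Dom at joins:
  L4: preds {L1,L2}: {L0,L1} ∩ {L0,L2} = {L0}; idom=L0
  L5: preds {L1,L2,L8}: {L0,L1} ∩ {L0,L2} ∩ {L0,L5,L8} = {L0}; idom=L0
  L6: preds {L0,L4,L5}: {L0} ∩ {L0,L4} ∩ {L0,L5} = {L0}; idom=L0
  L8: preds {L5,L7}: {L0,L5} ∩ {L0,L5,L7} = {L0,L5}; idom=L5

DF derivation:
  join L4 pred L1: L1 stop@L0
  join L4 pred L2: L2 stop@L0
  join L5 pred L1: L1 stop@L0
  join L5 pred L2: L2 stop@L0
  join L5 pred L8: L8→L5 stop@L0
  join L6 pred L0: · stop@L0
  join L6 pred L4: L4 stop@L0
  join L6 pred L5: L5 stop@L0
  join L8 pred L5: · stop@L5
  join L8 pred L7: L7 stop@L5
  DF(L0)=∅
  DF(L1)={L4,L5}
  DF(L2)={L4,L5}
  DF(L3)=∅
  DF(L4)={L6}
  DF(L5)={L5,L6}
  DF(L6)=∅
  DF(L7)={L8}
  DF(L8)={L5}

φ for f: defs {L0,L2,L3,L4,L5,L6}
  DF⁺ = {L4,L5,L6}

Answer: ["L4", "L5", "L6"]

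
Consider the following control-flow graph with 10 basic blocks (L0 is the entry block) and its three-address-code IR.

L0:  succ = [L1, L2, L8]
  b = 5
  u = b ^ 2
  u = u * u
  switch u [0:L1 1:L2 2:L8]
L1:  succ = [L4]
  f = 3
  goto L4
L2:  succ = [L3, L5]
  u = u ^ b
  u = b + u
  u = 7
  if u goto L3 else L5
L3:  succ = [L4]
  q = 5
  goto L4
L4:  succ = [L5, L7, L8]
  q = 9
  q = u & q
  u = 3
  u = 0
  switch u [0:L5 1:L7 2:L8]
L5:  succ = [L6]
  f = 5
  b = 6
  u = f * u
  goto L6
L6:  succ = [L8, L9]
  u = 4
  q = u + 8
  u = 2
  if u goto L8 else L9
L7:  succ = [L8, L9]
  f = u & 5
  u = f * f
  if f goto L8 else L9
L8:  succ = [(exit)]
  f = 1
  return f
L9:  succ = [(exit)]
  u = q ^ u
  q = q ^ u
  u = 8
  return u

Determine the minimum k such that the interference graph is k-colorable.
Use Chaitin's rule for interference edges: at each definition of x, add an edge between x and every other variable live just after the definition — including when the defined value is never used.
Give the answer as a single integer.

Answer: 3

Analysis:
Per-block:
  L0 def {b,u} use ∅
  L1 def {f} use ∅
  L2 def {u} use {b,u}
  L3 def {q} use ∅
  L4 def {q,u} use {u}
  L5 def {b,f,u} use {u}
  L6 def {q,u} use ∅
  L7 def {f,u} use {u}
  L8 def {f} use ∅
  L9 def {q,u} use {q,u}

Liveness:
  live L0: ∅→{b,u}
  live L1: {u}→{u}
  live L2: {b,u}→{u}
  live L3: {u}→{u}
  live L4: {u}→{q,u}
  live L5: {u}→∅
  live L6: ∅→{q,u}
  live L7: {q,u}→{q,u}
  live L8: ∅→∅
  live L9: {q,u}→∅

Conflict graph:
  b — {f,u}
  f — {b,q,u}
  q — {f,u}
  u — {b,f,q}

Registers:
  {b,f,u} pairwise interfere (3-clique) ⇒ χ ≥ 3
  assign b→R2 f→R0 q→R2 u→R1 — no edge inside a register ⇒ χ ≤ 3
  χ = 3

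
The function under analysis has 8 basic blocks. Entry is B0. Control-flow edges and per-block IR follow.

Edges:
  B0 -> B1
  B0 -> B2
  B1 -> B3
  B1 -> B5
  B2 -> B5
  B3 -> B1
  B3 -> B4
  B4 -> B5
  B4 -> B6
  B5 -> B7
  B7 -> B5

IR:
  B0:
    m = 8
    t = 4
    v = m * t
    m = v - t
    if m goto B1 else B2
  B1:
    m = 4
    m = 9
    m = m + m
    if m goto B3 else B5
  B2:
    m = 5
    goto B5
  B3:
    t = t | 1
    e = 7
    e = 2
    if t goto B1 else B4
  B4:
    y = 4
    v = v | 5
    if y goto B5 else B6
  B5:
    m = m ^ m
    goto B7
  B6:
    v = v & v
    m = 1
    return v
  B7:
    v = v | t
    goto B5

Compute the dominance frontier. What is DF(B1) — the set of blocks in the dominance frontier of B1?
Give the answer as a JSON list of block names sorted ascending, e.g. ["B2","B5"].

Answer: ["B1", "B5"]

Working:
idom tree: B1←B0 B2←B0 B3←B1 B4←B3 B5←B0 B6←B4 B7←B5
Join-block Dom:
  B1: preds {B0,B3}: {B0} ∩ {B0,B1,B3} = {B0}; idom=B0
  B5: preds {B1,B2,B4,B7}: {B0,B1} ∩ {B0,B2} ∩ {B0,B1,B3,B4} ∩ {B0,B5,B7} = {B0}; idom=B0

Frontier:
  join B1 pred B0: · stop@B0
  join B1 pred B3: B3→B1 stop@B0
  join B5 pred B1: B1 stop@B0
  join B5 pred B2: B2 stop@B0
  join B5 pred B4: B4→B3→B1 stop@B0
  join B5 pred B7: B7→B5 stop@B0
  B0: DF=∅
  B1: DF={B1,B5}
  B2: DF={B5}
  B3: DF={B1,B5}
  B4: DF={B5}
  B5: DF={B5}
  B6: DF=∅
  B7: DF={B5}

DF(B1) = ["B1", "B5"]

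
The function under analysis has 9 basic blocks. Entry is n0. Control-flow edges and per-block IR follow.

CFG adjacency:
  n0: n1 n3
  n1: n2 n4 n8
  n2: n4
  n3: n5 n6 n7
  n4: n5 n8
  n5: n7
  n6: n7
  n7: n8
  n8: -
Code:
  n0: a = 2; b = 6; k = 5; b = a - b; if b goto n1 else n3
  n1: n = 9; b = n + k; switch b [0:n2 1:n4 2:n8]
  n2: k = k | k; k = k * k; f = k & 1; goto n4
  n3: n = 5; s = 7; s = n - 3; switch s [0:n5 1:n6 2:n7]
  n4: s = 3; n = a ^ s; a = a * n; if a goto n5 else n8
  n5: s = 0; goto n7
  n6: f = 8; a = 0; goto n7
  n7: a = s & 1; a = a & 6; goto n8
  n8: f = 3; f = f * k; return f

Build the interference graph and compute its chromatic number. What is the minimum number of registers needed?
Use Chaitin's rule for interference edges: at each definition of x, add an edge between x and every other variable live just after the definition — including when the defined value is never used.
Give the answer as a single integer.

Answer: 4

Analysis:
Per-block:
  n0: {a,b,k} / ∅
  n1: {b,n} / {k}
  n2: {f,k} / {k}
  n3: {n,s} / ∅
  n4: {a,n,s} / {a}
  n5: {s} / ∅
  n6: {a,f} / ∅
  n7: {a} / {s}
  n8: {f} / {k}

Backward fixpoint:
  live n0: ∅→{a,k}
  live n1: {a,k}→{a,k}
  live n2: {a,k}→{a,k}
  live n3: {k}→{k,s}
  live n4: {a,k}→{k}
  live n5: {k}→{k,s}
  live n6: {k,s}→{k,s}
  live n7: {k,s}→{k}
  live n8: {k}→∅

Interfere edges:
  a↔{b,f,k,n,s}
  b↔{a,k}
  f↔{a,k,s}
  k↔{a,b,f,n,s}
  n↔{a,k,s}
  s↔{a,f,k,n}

Registers:
  clique {a,f,k,s} ⇒ need ≥ 4
  assign a→R0 b→R2 f→R3 k→R1 n→R3 s→R2 — no edge inside a register ⇒ χ ≤ 4
  χ = 4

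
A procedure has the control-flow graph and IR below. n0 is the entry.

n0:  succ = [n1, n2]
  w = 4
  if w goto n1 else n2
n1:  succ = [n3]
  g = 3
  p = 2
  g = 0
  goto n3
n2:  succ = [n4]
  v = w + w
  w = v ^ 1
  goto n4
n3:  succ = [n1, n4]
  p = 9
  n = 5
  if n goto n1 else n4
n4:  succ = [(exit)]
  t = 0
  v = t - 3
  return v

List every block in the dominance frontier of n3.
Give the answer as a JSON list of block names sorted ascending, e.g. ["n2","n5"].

Answer: ["n1", "n4"]

Analysis:
idom tree: n1←n0 n2←n0 n3←n1 n4←n0
Join-block Dom:
  n1: preds {n0,n3}: {n0} ∩ {n0,n1,n3} = {n0}; idom=n0
  n4: preds {n2,n3}: {n0,n2} ∩ {n0,n1,n3} = {n0}; idom=n0

DF walk-up:
  join n1 pred n0: · stop@n0
  join n1 pred n3: n3→n1 stop@n0
  join n4 pred n2: n2 stop@n0
  join n4 pred n3: n3→n1 stop@n0
  n0 → ∅
  n1 → {n1,n4}
  n2 → {n4}
  n3 → {n1,n4}
  n4 → ∅

DF(n3) = ["n1", "n4"]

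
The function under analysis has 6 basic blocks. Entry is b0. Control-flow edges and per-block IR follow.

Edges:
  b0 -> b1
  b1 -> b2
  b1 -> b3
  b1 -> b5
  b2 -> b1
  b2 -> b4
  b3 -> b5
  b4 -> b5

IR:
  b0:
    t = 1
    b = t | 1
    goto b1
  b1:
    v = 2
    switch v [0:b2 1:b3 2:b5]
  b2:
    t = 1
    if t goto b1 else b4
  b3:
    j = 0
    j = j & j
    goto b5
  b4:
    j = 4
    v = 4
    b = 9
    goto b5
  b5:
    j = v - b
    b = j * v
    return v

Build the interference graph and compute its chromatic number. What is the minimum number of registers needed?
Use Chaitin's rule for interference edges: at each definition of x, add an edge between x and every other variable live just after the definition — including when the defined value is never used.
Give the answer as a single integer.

Answer: 3

Analysis:
def/use:
  b0: {b,t} / ∅
  b1: {v} / ∅
  b2: {t} / ∅
  b3: {j} / ∅
  b4: {b,j,v} / ∅
  b5: {b,j} / {b,v}

Live sets:
  b0: in=∅ out={b}
  b1: in={b} out={b,v}
  b2: in={b} out={b}
  b3: in={b,v} out={b,v}
  b4: in=∅ out={b,v}
  b5: in={b,v} out=∅

Interfere edges:
  b↔{j,t,v}
  j↔{b,v}
  t↔{b}
  v↔{b,j}

Colouring:
  {b,j,v} pairwise interfere (3-clique) ⇒ χ ≥ 3
  3-colouring: r0={b}  r1={j,t}  r2={v}
  χ = 3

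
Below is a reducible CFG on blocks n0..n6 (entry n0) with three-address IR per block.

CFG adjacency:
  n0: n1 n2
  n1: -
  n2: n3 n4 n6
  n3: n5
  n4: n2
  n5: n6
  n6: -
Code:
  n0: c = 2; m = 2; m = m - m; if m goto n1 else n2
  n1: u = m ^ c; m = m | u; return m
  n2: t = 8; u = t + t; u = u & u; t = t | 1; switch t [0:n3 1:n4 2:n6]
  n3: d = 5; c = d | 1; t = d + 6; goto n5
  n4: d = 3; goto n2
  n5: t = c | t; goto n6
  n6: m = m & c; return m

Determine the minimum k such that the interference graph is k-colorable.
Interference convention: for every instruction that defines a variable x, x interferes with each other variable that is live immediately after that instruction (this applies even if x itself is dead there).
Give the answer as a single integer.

Per-block:
  n0: def={c,m} ue=∅
  n1: def={m,u} ue={c,m}
  n2: def={t,u} ue=∅
  n3: def={c,d,t} ue=∅
  n4: def={d} ue=∅
  n5: def={t} ue={c,t}
  n6: def={m} ue={c,m}

Backward fixpoint:
  n0: in=∅ out={c,m}
  n1: in={c,m} out=∅
  n2: in={c,m} out={c,m}
  n3: in={m} out={c,m,t}
  n4: in={c,m} out={c,m}
  n5: in={c,m,t} out={c,m}
  n6: in={c,m} out=∅

Conflict graph:
  c↔{d,m,t,u}
  d↔{c,m}
  m↔{c,d,t,u}
  t↔{c,m,u}
  u↔{c,m,t}

Registers:
  {c,m,t,u} pairwise interfere (4-clique) ⇒ χ ≥ 4
  4-colouring: R0={c}  R1={m}  R2={d,t}  R3={u}
  χ = 4

Answer: 4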